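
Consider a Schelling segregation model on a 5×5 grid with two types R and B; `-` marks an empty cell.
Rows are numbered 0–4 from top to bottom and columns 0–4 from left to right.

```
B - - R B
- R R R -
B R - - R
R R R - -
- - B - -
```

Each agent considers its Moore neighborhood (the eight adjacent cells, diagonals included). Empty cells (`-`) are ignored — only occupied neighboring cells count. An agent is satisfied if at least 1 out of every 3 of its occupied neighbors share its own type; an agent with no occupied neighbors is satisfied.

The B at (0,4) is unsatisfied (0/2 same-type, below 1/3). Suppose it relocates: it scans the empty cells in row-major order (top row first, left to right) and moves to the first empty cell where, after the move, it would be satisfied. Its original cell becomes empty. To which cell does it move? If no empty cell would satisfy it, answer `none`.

(0,1)

Vacating (0,4). Empty cells in order:
  (0,1): 1/3 same-type → satisfied — stop here.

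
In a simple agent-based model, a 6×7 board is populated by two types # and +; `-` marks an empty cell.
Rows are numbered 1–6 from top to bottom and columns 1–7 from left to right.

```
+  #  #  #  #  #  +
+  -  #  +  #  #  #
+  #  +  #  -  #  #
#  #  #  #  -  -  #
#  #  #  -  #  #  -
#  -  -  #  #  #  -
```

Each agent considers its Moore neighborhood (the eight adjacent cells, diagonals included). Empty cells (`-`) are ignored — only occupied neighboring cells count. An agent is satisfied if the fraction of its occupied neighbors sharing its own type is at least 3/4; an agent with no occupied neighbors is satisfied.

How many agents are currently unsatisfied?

10

Row 1: (1,1)+ 1/2 unhappy · (1,2)# 2/4 unhappy · (1,3)# 3/4 ok · (1,4)# 4/5 ok · (1,5)# 4/5 ok · (1,6)# 4/5 ok · (1,7)+ 0/3 unhappy
Row 2: (2,1)+ 2/4 unhappy · (2,3)# 5/7 unhappy · (2,4)+ 1/7 unhappy · (2,5)# 6/7 ok · (2,6)# 6/7 ok · (2,7)# 4/5 ok
Row 3: (3,1)+ 1/4 unhappy · (3,2)# 4/7 unhappy · (3,3)+ 1/7 unhappy · (3,4)# 4/6 unhappy · (3,6)# 5/5 ok · (3,7)# 4/4 ok
Row 4: (4,1)# 4/5 ok · (4,2)# 6/8 ok · (4,3)# 6/7 ok · (4,4)# 4/5 ok · (4,7)# 3/3 ok
Row 5: (5,1)# 4/4 ok · (5,2)# 6/6 ok · (5,3)# 5/5 ok · (5,5)# 5/5 ok · (5,6)# 4/4 ok
Row 6: (6,1)# 2/2 ok · (6,4)# 3/3 ok · (6,5)# 4/4 ok · (6,6)# 3/3 ok
Unsatisfied: (1,1), (1,2), (1,7), (2,1), (2,3), (2,4), (3,1), (3,2), (3,3), (3,4) — 10 in total.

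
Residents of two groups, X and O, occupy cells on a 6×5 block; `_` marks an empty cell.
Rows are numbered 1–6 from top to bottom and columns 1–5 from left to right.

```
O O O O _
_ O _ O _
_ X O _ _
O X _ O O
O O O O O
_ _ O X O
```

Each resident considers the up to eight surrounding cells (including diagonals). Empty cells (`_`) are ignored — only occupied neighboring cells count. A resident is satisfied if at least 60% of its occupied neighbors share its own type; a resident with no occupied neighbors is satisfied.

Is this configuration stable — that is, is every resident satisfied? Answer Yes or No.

Row 1: (1,1)O 2/2 ok · (1,2)O 3/3 ok · (1,3)O 4/4 ok · (1,4)O 2/2 ok
Row 2: (2,2)O 4/5 ok · (2,4)O 3/3 ok
Row 3: (3,2)X 1/4 unhappy · (3,3)O 3/5 ok
Row 4: (4,1)O 2/4 unhappy · (4,2)X 1/6 unhappy · (4,4)O 5/5 ok · (4,5)O 3/3 ok
Row 5: (5,1)O 2/3 ok · (5,2)O 4/5 ok · (5,3)O 4/6 ok · (5,4)O 6/7 ok · (5,5)O 4/5 ok
Row 6: (6,3)O 3/4 ok · (6,4)X 0/5 unhappy · (6,5)O 2/3 ok
For instance (3,2) has only 1/4 same-type neighbors, below 3/5.

No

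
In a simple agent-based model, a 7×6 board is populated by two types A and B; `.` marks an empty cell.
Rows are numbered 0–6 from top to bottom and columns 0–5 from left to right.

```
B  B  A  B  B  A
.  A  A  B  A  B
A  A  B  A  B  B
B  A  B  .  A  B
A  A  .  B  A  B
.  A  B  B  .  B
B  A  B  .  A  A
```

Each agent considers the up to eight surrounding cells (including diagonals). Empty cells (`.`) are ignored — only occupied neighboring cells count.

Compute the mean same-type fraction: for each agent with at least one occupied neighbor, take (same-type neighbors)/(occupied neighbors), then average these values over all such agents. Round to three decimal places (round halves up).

Row 0: (0,0)B 1/2 · (0,1)B 1/4 · (0,2)A 2/5 · (0,3)B 2/5 · (0,4)B 3/5 · (0,5)A 1/3
Row 1: (1,1)A 4/7 · (1,2)A 4/8 · (1,3)B 4/8 · (1,4)A 2/8 · (1,5)B 3/5
Row 2: (2,0)A 3/4 · (2,1)A 4/7 · (2,2)B 2/7 · (2,3)A 3/7 · (2,4)B 4/7 · (2,5)B 3/5
Row 3: (3,0)B 0/5 · (3,1)A 4/7 · (3,2)B 2/6 · (3,4)A 2/7 · (3,5)B 3/5
Row 4: (4,0)A 3/4 · (4,1)A 3/6 · (4,3)B 3/5 · (4,4)A 1/6 · (4,5)B 2/4
Row 5: (5,1)A 3/6 · (5,2)B 3/6 · (5,3)B 3/5 · (5,5)B 1/4
Row 6: (6,0)B 0/2 · (6,1)A 1/4 · (6,2)B 2/4 · (6,4)A 1/3 · (6,5)A 1/2
Sum over 36 agents: 1/2 + 1/4 + 2/5 + 2/5 + 3/5 + 1/3 + 4/7 + 4/8 + 4/8 + 2/8 + 3/5 + 3/4 + 4/7 + 2/7 + 3/7 + 4/7 + 3/5 + 0/5 + 4/7 + 2/6 + 2/7 + 3/5 + 3/4 + 3/6 + 3/5 + 1/6 + 2/4 + 3/6 + 3/6 + 3/5 + 1/4 + 0/2 + 1/4 + 2/4 + 1/3 + 1/2 = 3329/210; mean = 3329/210 ÷ 36 = 3329/7560 = 0.440343… → 0.440.

0.440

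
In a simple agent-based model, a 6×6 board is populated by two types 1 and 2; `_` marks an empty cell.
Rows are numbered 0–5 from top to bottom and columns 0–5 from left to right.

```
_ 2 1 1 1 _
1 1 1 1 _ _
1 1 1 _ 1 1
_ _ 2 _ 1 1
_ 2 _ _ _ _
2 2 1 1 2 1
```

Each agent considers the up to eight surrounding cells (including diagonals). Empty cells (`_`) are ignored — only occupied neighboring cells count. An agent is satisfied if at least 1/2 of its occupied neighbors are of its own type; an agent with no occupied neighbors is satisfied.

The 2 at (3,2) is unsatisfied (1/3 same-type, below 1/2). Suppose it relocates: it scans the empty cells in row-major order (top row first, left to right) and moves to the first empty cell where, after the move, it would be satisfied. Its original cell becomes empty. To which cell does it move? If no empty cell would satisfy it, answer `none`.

Vacating (3,2). Empty cells in order:
  (0,0): 1/3 same-type → still unsatisfied.
  (0,5): 0/1 same-type → still unsatisfied.
  (1,4): 0/5 same-type → still unsatisfied.
  (1,5): 0/3 same-type → still unsatisfied.
  (2,3): 0/5 same-type → still unsatisfied.
  (3,0): 1/3 same-type → still unsatisfied.
  (3,1): 1/4 same-type → still unsatisfied.
  (3,3): 0/3 same-type → still unsatisfied.
  (4,0): 3/3 same-type → satisfied — stop here.

(4,0)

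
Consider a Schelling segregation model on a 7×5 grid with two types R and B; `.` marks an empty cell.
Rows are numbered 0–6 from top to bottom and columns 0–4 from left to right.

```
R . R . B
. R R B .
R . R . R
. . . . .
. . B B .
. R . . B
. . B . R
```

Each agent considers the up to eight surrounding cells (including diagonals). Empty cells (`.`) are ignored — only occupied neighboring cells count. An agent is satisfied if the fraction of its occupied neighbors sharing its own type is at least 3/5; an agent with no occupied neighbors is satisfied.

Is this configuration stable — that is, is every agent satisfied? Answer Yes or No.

Row 0: (0,0)R 1/1 ok · (0,2)R 2/3 ok · (0,4)B 1/1 ok
Row 1: (1,1)R 5/5 ok · (1,2)R 3/4 ok · (1,3)B 1/5 unhappy
Row 2: (2,0)R 1/1 ok · (2,2)R 2/3 ok · (2,4)R 0/1 unhappy
Row 4: (4,2)B 1/2 unhappy · (4,3)B 2/2 ok
Row 5: (5,1)R 0/2 unhappy · (5,4)B 1/2 unhappy
Row 6: (6,2)B 0/1 unhappy · (6,4)R 0/1 unhappy
For instance (1,3) has only 1/5 same-type neighbors, below 3/5.

No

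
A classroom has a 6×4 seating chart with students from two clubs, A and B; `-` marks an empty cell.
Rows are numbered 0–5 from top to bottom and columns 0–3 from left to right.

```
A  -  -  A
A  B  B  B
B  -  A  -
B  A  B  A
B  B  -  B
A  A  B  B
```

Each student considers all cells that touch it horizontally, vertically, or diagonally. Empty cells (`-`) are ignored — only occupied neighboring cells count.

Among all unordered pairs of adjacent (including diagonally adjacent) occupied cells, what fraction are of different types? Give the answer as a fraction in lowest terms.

21/38

Scan each occupied cell's neighbors to the right and below (and the two forward diagonals) so each pair is counted once.
Row 0: A(0,0)–A(1,0)= A(0,0)–B(1,1)≠ A(0,3)–B(1,3)≠ A(0,3)–B(1,2)≠  → 3/4 unlike.
Row 1: A(1,0)–B(1,1)≠ A(1,0)–B(2,0)≠ B(1,1)–B(1,2)= B(1,1)–A(2,2)≠ B(1,1)–B(2,0)= B(1,2)–B(1,3)= B(1,2)–A(2,2)≠ B(1,3)–A(2,2)≠  → 5/8 unlike.
Row 2: B(2,0)–B(3,0)= B(2,0)–A(3,1)≠ A(2,2)–B(3,2)≠ A(2,2)–A(3,3)= A(2,2)–A(3,1)=  → 2/5 unlike.
Row 3: B(3,0)–A(3,1)≠ B(3,0)–B(4,0)= B(3,0)–B(4,1)= A(3,1)–B(3,2)≠ A(3,1)–B(4,1)≠ A(3,1)–B(4,0)≠ B(3,2)–A(3,3)≠ B(3,2)–B(4,3)= B(3,2)–B(4,1)= A(3,3)–B(4,3)≠  → 6/10 unlike.
Row 4: B(4,0)–B(4,1)= B(4,0)–A(5,0)≠ B(4,0)–A(5,1)≠ B(4,1)–A(5,1)≠ B(4,1)–B(5,2)= B(4,1)–A(5,0)≠ B(4,3)–B(5,3)= B(4,3)–B(5,2)=  → 4/8 unlike.
Row 5: A(5,0)–A(5,1)= A(5,1)–B(5,2)≠ B(5,2)–B(5,3)=  → 1/3 unlike.
Total adjacent occupied pairs: 38; unlike-type pairs: 21.
21/38 is already in lowest terms.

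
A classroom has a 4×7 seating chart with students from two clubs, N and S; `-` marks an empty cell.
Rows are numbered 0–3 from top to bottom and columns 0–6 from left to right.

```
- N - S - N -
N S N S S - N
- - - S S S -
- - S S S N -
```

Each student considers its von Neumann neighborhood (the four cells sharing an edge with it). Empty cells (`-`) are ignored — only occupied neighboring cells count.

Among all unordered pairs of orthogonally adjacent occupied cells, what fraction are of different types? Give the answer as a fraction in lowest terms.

3/8

Scan each occupied cell's neighbors to the right and below so each pair is counted once.
Row 0: N(0,1)–S(1,1)≠ S(0,3)–S(1,3)=  → 1/2 unlike.
Row 1: N(1,0)–S(1,1)≠ S(1,1)–N(1,2)≠ N(1,2)–S(1,3)≠ S(1,3)–S(1,4)= S(1,3)–S(2,3)= S(1,4)–S(2,4)=  → 3/6 unlike.
Row 2: S(2,3)–S(2,4)= S(2,3)–S(3,3)= S(2,4)–S(2,5)= S(2,4)–S(3,4)= S(2,5)–N(3,5)≠  → 1/5 unlike.
Row 3: S(3,2)–S(3,3)= S(3,3)–S(3,4)= S(3,4)–N(3,5)≠  → 1/3 unlike.
Total adjacent occupied pairs: 16; unlike-type pairs: 6.
6/16 reduces to 3/8.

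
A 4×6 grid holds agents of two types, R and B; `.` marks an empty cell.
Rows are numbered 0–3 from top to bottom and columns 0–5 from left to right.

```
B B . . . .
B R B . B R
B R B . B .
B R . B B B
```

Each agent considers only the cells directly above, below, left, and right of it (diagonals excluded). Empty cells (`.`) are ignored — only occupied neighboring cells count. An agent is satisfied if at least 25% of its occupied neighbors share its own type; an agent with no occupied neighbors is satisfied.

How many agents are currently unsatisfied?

1

(0,0)B 2/2 satisfied
(0,1)B 1/2 satisfied
(1,0)B 2/3 satisfied
(1,1)R 1/4 satisfied
(1,2)B 1/2 satisfied
(1,4)B 1/2 satisfied
(1,5)R 0/1 not
(2,0)B 2/3 satisfied
(2,1)R 2/4 satisfied
(2,2)B 1/2 satisfied
(2,4)B 2/2 satisfied
(3,0)B 1/2 satisfied
(3,1)R 1/2 satisfied
(3,3)B 1/1 satisfied
(3,4)B 3/3 satisfied
(3,5)B 1/1 satisfied
Unsatisfied: (1,5) — 1 in total.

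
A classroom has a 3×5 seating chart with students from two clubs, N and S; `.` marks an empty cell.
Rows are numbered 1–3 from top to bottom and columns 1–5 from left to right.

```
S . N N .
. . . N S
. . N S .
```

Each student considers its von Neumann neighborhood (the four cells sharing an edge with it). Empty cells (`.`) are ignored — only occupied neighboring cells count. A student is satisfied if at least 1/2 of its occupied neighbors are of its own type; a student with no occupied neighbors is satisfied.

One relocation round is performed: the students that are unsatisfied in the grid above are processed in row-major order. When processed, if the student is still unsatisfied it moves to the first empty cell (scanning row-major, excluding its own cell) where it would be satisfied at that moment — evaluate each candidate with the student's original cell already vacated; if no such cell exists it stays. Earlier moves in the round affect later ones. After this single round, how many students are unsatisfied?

Initially unsatisfied (in order): (2,4), (2,5), (3,3), (3,4).
  (2,4) → (1,2).
  (2,5): now satisfied by earlier moves; stays.
  (3,3) → (1,5).
  (3,4): now satisfied by earlier moves; stays.
Resulting grid:
S N N N N
. . . . S
. . . S .
Unsatisfied now: (1,1), (2,5).

2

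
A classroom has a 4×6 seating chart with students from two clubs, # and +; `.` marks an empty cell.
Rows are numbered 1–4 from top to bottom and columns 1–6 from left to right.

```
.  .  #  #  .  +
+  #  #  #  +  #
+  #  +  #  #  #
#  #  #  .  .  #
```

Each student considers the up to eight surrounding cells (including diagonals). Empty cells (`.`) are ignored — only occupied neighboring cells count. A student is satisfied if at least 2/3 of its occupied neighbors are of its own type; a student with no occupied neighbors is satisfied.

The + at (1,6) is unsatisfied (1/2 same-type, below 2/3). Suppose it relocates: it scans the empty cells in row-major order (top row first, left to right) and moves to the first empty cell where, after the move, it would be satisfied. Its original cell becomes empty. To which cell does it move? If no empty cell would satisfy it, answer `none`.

Vacating (1,6). Empty cells in order:
  (1,1): 1/2 same-type → still unsatisfied.
  (1,2): 1/4 same-type → still unsatisfied.
  (1,5): 1/4 same-type → still unsatisfied.
  (4,4): 1/4 same-type → still unsatisfied.
  (4,5): 0/4 same-type → still unsatisfied.

none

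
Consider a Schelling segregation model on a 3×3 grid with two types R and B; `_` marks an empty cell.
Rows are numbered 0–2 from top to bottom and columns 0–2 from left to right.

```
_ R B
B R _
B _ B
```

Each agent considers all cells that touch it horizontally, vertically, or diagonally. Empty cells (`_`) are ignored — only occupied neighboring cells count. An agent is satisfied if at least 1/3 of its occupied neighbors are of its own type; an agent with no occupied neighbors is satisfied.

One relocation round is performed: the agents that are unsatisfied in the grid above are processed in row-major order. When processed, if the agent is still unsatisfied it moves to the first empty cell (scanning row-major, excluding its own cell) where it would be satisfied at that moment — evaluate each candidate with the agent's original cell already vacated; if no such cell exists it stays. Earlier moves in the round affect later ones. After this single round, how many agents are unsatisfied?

0

Initially unsatisfied (in order): (0,2), (1,1), (2,2).
  (0,2) → (0,0).
  (1,1) → (0,2).
  (2,2): now satisfied by earlier moves; stays.
Resulting grid:
B R R
B _ _
B _ B
All satisfied now.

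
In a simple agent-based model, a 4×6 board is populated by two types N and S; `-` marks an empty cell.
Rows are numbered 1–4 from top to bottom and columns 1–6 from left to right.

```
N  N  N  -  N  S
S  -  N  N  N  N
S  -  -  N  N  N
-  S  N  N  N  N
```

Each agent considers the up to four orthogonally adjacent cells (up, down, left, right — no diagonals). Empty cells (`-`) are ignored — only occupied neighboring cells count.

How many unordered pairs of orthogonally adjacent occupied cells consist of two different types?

Scan each occupied cell's neighbors to the right and below so each pair is counted once.
From row 1: 3 unlike of 7 pairs (running 3/7).
From row 2: 0 unlike of 7 pairs (running 3/14).
From row 3: 0 unlike of 5 pairs (running 3/19).
From row 4: 1 unlike of 4 pairs (running 4/23).
Total adjacent occupied pairs: 23; unlike-type pairs: 4.

4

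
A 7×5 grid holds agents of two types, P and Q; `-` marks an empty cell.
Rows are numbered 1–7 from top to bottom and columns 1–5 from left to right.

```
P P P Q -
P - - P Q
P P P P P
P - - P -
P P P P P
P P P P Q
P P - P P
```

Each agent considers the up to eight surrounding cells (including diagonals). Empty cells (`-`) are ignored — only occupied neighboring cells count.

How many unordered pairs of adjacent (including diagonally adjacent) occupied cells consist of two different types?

10

Scan each occupied cell's neighbors to the right and below (and the two forward diagonals) so each pair is counted once.
Row 1: P(1,1)–P(1,2)= P(1,1)–P(2,1)= P(1,2)–P(1,3)= P(1,2)–P(2,1)= P(1,3)–Q(1,4)≠ P(1,3)–P(2,4)= Q(1,4)–P(2,4)≠ Q(1,4)–Q(2,5)=  → 2/8 unlike.
Row 2: P(2,1)–P(3,1)= P(2,1)–P(3,2)= P(2,4)–Q(2,5)≠ P(2,4)–P(3,4)= P(2,4)–P(3,5)= P(2,4)–P(3,3)= Q(2,5)–P(3,5)≠ Q(2,5)–P(3,4)≠  → 3/8 unlike.
Row 3: P(3,1)–P(3,2)= P(3,1)–P(4,1)= P(3,2)–P(3,3)= P(3,2)–P(4,1)= P(3,3)–P(3,4)= P(3,3)–P(4,4)= P(3,4)–P(3,5)= P(3,4)–P(4,4)= P(3,5)–P(4,4)=  → 0/9 unlike.
Row 4: P(4,1)–P(5,1)= P(4,1)–P(5,2)= P(4,4)–P(5,4)= P(4,4)–P(5,5)= P(4,4)–P(5,3)=  → 0/5 unlike.
Row 5: P(5,1)–P(5,2)= P(5,1)–P(6,1)= P(5,1)–P(6,2)= P(5,2)–P(5,3)= P(5,2)–P(6,2)= P(5,2)–P(6,3)= P(5,2)–P(6,1)= P(5,3)–P(5,4)= P(5,3)–P(6,3)= P(5,3)–P(6,4)= P(5,3)–P(6,2)= P(5,4)–P(5,5)= P(5,4)–P(6,4)= P(5,4)–Q(6,5)≠ P(5,4)–P(6,3)= P(5,5)–Q(6,5)≠ P(5,5)–P(6,4)=  → 2/17 unlike.
Row 6: P(6,1)–P(6,2)= P(6,1)–P(7,1)= P(6,1)–P(7,2)= P(6,2)–P(6,3)= P(6,2)–P(7,2)= P(6,2)–P(7,1)= P(6,3)–P(6,4)= P(6,3)–P(7,4)= P(6,3)–P(7,2)= P(6,4)–Q(6,5)≠ P(6,4)–P(7,4)= P(6,4)–P(7,5)= Q(6,5)–P(7,5)≠ Q(6,5)–P(7,4)≠  → 3/14 unlike.
Row 7: P(7,1)–P(7,2)= P(7,4)–P(7,5)=  → 0/2 unlike.
Total adjacent occupied pairs: 63; unlike-type pairs: 10.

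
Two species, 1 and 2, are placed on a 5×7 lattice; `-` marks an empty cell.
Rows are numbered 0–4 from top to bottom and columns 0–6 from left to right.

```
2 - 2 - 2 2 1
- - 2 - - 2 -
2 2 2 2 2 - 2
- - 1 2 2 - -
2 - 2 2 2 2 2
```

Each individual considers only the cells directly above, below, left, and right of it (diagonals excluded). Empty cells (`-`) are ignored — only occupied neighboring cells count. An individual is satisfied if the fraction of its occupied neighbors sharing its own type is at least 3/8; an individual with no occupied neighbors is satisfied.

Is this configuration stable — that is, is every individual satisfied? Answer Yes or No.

No

Row 0: (0,0)2 0/0 ok · (0,2)2 1/1 ok · (0,4)2 1/1 ok · (0,5)2 2/3 ok · (0,6)1 0/1 unhappy
Row 1: (1,2)2 2/2 ok · (1,5)2 1/1 ok
Row 2: (2,0)2 1/1 ok · (2,1)2 2/2 ok · (2,2)2 3/4 ok · (2,3)2 3/3 ok · (2,4)2 2/2 ok · (2,6)2 0/0 ok
Row 3: (3,2)1 0/3 unhappy · (3,3)2 3/4 ok · (3,4)2 3/3 ok
Row 4: (4,0)2 0/0 ok · (4,2)2 1/2 ok · (4,3)2 3/3 ok · (4,4)2 3/3 ok · (4,5)2 2/2 ok · (4,6)2 1/1 ok
For instance (0,6) has only 0/1 same-type neighbors, below 3/8.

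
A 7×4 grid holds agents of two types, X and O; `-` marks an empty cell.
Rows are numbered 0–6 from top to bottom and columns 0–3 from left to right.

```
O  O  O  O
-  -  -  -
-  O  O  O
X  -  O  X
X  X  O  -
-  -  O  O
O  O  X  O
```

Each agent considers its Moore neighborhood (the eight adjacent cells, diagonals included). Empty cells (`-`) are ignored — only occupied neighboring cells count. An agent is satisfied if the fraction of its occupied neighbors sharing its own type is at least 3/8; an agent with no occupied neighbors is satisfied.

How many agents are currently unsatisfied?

2

Row 0: (0,0)O 1/1 satisfied · (0,1)O 2/2 satisfied · (0,2)O 2/2 satisfied · (0,3)O 1/1 satisfied
Row 2: (2,1)O 2/3 satisfied · (2,2)O 3/4 satisfied · (2,3)O 2/3 satisfied
Row 3: (3,0)X 2/3 satisfied · (3,2)O 4/6 satisfied · (3,3)X 0/4 not
Row 4: (4,0)X 2/2 satisfied · (4,1)X 2/5 satisfied · (4,2)O 3/5 satisfied
Row 5: (5,2)O 4/6 satisfied · (5,3)O 3/4 satisfied
Row 6: (6,0)O 1/1 satisfied · (6,1)O 2/3 satisfied · (6,2)X 0/4 not · (6,3)O 2/3 satisfied
Unsatisfied: (3,3), (6,2) — 2 in total.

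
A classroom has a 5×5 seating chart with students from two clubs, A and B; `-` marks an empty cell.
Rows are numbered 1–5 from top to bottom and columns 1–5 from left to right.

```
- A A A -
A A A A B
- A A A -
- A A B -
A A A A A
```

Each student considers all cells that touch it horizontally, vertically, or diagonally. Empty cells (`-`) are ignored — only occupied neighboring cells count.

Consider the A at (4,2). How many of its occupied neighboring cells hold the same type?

Occupied neighbors of (4,2): (3,2)=A, (3,3)=A, (4,3)=A, (5,1)=A, (5,2)=A, (5,3)=A.
Same type (A): 6 of 6.

6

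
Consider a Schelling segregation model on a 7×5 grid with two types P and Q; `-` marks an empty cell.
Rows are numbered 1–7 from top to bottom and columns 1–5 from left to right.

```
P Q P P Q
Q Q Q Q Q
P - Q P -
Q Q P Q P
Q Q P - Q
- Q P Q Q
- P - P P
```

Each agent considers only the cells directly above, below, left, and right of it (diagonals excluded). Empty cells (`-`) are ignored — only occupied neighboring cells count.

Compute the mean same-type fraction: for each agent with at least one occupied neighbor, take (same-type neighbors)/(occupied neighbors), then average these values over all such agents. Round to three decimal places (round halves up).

Row 1: (1,1)P 0/2 · (1,2)Q 1/3 · (1,3)P 1/3 · (1,4)P 1/3 · (1,5)Q 1/2
Row 2: (2,1)Q 1/3 · (2,2)Q 3/3 · (2,3)Q 3/4 · (2,4)Q 2/4 · (2,5)Q 2/2
Row 3: (3,1)P 0/2 · (3,3)Q 1/3 · (3,4)P 0/3
Row 4: (4,1)Q 2/3 · (4,2)Q 2/3 · (4,3)P 1/4 · (4,4)Q 0/3 · (4,5)P 0/2
Row 5: (5,1)Q 2/2 · (5,2)Q 3/4 · (5,3)P 2/3 · (5,5)Q 1/2
Row 6: (6,2)Q 1/3 · (6,3)P 1/3 · (6,4)Q 1/3 · (6,5)Q 2/3
Row 7: (7,2)P 0/1 · (7,4)P 1/2 · (7,5)P 1/2
Sum over 29 agents: 0/2 + 1/3 + 1/3 + 1/3 + 1/2 + 1/3 + 3/3 + 3/4 + 2/4 + 2/2 + 0/2 + 1/3 + 0/3 + 2/3 + 2/3 + 1/4 + 0/3 + 0/2 + 2/2 + 3/4 + 2/3 + 1/2 + 1/3 + 1/3 + 1/3 + 2/3 + 0/1 + 1/2 + 1/2 = 151/12; mean = 151/12 ÷ 29 = 151/348 = 0.433908… → 0.434.

0.434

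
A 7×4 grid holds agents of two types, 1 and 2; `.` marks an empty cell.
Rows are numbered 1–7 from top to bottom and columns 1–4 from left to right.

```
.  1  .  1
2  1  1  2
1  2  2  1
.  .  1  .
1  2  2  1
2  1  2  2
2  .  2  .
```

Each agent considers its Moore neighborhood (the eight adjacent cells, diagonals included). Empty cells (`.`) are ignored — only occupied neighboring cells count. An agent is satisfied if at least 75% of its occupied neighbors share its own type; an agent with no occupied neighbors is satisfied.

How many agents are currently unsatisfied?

20

Row 1: (1,2)1 2/3 not · (1,4)1 1/2 not
Row 2: (2,1)2 1/4 not · (2,2)1 3/6 not · (2,3)1 4/7 not · (2,4)2 1/4 not
Row 3: (3,1)1 1/3 not · (3,2)2 2/6 not · (3,3)2 2/6 not · (3,4)1 2/4 not
Row 4: (4,3)1 2/6 not
Row 5: (5,1)1 1/3 not · (5,2)2 3/6 not · (5,3)2 3/6 not · (5,4)1 1/4 not
Row 6: (6,1)2 2/4 not · (6,2)1 1/7 not · (6,3)2 4/6 not · (6,4)2 3/4 satisfied
Row 7: (7,1)2 1/2 not · (7,3)2 2/3 not
Unsatisfied: (1,2), (1,4), (2,1), (2,2), (2,3), (2,4), (3,1), (3,2), (3,3), (3,4), (4,3), (5,1), (5,2), (5,3), (5,4), (6,1), (6,2), (6,3), (7,1), (7,3) — 20 in total.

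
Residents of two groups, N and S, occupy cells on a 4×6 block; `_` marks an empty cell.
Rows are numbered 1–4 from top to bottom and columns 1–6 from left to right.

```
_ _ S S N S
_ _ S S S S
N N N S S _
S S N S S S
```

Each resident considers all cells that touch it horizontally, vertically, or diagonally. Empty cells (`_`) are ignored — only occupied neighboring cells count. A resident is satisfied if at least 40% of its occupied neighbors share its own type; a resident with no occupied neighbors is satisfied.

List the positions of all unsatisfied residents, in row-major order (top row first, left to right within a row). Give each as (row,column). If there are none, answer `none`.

(1,5), (3,1), (3,3), (4,1), (4,2)

(1,3)S 3/3 ok
(1,4)S 4/5 ok
(1,5)N 0/5 unhappy
(1,6)S 2/3 ok
(2,3)S 4/6 ok
(2,4)S 6/8 ok
(2,5)S 6/7 ok
(2,6)S 3/4 ok
(3,1)N 1/3 unhappy
(3,2)N 3/6 ok
(3,3)N 2/7 unhappy
(3,4)S 6/8 ok
(3,5)S 7/7 ok
(4,1)S 1/3 unhappy
(4,2)S 1/5 unhappy
(4,3)N 2/5 ok
(4,4)S 3/5 ok
(4,5)S 4/4 ok
(4,6)S 2/2 ok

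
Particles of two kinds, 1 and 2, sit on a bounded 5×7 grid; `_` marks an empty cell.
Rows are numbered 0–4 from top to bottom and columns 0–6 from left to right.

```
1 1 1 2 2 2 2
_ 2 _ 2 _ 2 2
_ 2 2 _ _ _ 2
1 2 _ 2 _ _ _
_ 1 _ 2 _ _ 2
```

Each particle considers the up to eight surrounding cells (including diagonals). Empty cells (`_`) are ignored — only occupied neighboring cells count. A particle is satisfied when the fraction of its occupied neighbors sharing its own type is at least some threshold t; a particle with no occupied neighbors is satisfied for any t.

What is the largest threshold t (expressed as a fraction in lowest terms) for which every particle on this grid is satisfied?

1/4

(0,0)1 1/2
(0,1)1 2/3
(0,2)1 1/4
(0,3)2 2/3
(0,4)2 4/4
(0,5)2 4/4
(0,6)2 3/3
(1,1)2 2/5
(1,3)2 3/4
(1,5)2 5/5
(1,6)2 4/4
(2,1)2 3/4
(2,2)2 5/5
(2,6)2 2/2
(3,0)1 1/3
(3,1)2 2/4
(3,3)2 2/2
(4,1)1 1/2
(4,3)2 1/1
(4,6)2 — no occupied neighbors
The smallest same-type fraction is 1/4 at (0,2), which reduces to 1/4. Any threshold above that leaves this particle unsatisfied.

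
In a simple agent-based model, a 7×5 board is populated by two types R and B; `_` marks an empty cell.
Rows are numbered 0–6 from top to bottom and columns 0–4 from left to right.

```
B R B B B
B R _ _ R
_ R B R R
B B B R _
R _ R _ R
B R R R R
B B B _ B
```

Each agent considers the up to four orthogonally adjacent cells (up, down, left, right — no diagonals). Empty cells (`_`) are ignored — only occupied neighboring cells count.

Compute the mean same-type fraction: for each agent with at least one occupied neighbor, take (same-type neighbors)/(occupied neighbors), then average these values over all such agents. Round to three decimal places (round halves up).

0.563

(0,0)B 1/2
(0,1)R 1/3
(0,2)B 1/2
(0,3)B 2/2
(0,4)B 1/2
(1,0)B 1/2
(1,1)R 2/3
(1,4)R 1/2
(2,1)R 1/3
(2,2)B 1/3
(2,3)R 2/3
(2,4)R 2/2
(3,0)B 1/2
(3,1)B 2/3
(3,2)B 2/4
(3,3)R 1/2
(4,0)R 0/2
(4,2)R 1/2
(4,4)R 1/1
(5,0)B 1/3
(5,1)R 1/3
(5,2)R 3/4
(5,3)R 2/2
(5,4)R 2/3
(6,0)B 2/2
(6,1)B 2/3
(6,2)B 1/2
(6,4)B 0/1
Sum over 28 agents: 1/2 + 1/3 + 1/2 + 2/2 + 1/2 + 1/2 + 2/3 + 1/2 + 1/3 + 1/3 + 2/3 + 2/2 + 1/2 + 2/3 + 2/4 + 1/2 + 0/2 + 1/2 + 1/1 + 1/3 + 1/3 + 3/4 + 2/2 + 2/3 + 2/2 + 2/3 + 1/2 + 0/1 = 63/4; mean = 63/4 ÷ 28 = 9/16 = 0.5625 → 0.563.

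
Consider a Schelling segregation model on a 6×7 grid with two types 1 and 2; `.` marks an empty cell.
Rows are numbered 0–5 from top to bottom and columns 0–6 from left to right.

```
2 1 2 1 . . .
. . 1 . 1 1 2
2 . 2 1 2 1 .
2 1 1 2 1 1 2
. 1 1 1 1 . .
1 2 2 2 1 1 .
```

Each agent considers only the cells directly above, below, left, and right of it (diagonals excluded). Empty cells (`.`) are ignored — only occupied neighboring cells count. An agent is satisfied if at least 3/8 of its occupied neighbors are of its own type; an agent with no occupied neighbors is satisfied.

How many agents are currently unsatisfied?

(0,0)2 0/1 ✗
(0,1)1 0/2 ✗
(0,2)2 0/3 ✗
(0,3)1 0/1 ✗
(1,2)1 0/2 ✗
(1,4)1 1/2 ✓
(1,5)1 2/3 ✓
(1,6)2 0/1 ✗
(2,0)2 1/1 ✓
(2,2)2 0/3 ✗
(2,3)1 0/3 ✗
(2,4)2 0/4 ✗
(2,5)1 2/3 ✓
(3,0)2 1/2 ✓
(3,1)1 2/3 ✓
(3,2)1 2/4 ✓
(3,3)2 0/4 ✗
(3,4)1 2/4 ✓
(3,5)1 2/3 ✓
(3,6)2 0/1 ✗
(4,1)1 2/3 ✓
(4,2)1 3/4 ✓
(4,3)1 2/4 ✓
(4,4)1 3/3 ✓
(5,0)1 0/1 ✗
(5,1)2 1/3 ✗
(5,2)2 2/3 ✓
(5,3)2 1/3 ✗
(5,4)1 2/3 ✓
(5,5)1 1/1 ✓
Unsatisfied: (0,0), (0,1), (0,2), (0,3), (1,2), (1,6), (2,2), (2,3), (2,4), (3,3), (3,6), (5,0), (5,1), (5,3) — 14 in total.

14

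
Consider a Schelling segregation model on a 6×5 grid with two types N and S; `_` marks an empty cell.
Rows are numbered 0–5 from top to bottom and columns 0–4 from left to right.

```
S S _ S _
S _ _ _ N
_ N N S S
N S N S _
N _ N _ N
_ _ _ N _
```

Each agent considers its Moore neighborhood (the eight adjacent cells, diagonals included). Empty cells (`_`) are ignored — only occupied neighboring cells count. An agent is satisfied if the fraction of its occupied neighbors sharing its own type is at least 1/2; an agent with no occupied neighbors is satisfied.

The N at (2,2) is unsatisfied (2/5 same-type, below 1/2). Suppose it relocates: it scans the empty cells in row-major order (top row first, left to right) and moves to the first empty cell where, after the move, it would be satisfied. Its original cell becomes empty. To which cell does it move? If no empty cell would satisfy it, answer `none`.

(0,4)

Vacating (2,2). Empty cells in order:
  (0,2): 0/2 same-type → still unsatisfied.
  (0,4): 1/2 same-type → satisfied — stop here.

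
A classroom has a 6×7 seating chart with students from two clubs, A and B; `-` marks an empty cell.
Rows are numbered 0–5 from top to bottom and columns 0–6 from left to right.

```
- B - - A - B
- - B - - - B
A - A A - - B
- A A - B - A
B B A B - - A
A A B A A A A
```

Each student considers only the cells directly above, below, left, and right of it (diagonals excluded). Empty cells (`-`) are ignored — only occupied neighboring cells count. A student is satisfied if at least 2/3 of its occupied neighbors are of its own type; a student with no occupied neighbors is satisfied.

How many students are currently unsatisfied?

12

Row 0: (0,1)B 0/0 ok · (0,4)A 0/0 ok · (0,6)B 1/1 ok
Row 1: (1,2)B 0/1 unhappy · (1,6)B 2/2 ok
Row 2: (2,0)A 0/0 ok · (2,2)A 2/3 ok · (2,3)A 1/1 ok · (2,6)B 1/2 unhappy
Row 3: (3,1)A 1/2 unhappy · (3,2)A 3/3 ok · (3,4)B 0/0 ok · (3,6)A 1/2 unhappy
Row 4: (4,0)B 1/2 unhappy · (4,1)B 1/4 unhappy · (4,2)A 1/4 unhappy · (4,3)B 0/2 unhappy · (4,6)A 2/2 ok
Row 5: (5,0)A 1/2 unhappy · (5,1)A 1/3 unhappy · (5,2)B 0/3 unhappy · (5,3)A 1/3 unhappy · (5,4)A 2/2 ok · (5,5)A 2/2 ok · (5,6)A 2/2 ok
Unsatisfied: (1,2), (2,6), (3,1), (3,6), (4,0), (4,1), (4,2), (4,3), (5,0), (5,1), (5,2), (5,3) — 12 in total.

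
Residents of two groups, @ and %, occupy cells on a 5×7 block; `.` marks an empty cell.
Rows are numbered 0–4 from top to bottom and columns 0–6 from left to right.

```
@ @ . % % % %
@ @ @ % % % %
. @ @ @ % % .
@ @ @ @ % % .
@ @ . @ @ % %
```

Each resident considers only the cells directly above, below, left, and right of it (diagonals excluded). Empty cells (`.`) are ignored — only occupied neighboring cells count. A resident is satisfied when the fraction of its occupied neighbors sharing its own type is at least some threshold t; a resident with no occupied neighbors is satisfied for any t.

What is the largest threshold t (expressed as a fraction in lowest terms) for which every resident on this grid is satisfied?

Row 0: (0,0)@ 2/2 · (0,1)@ 2/2 · (0,3)% 2/2 · (0,4)% 3/3 · (0,5)% 3/3 · (0,6)% 2/2
Row 1: (1,0)@ 2/2 · (1,1)@ 4/4 · (1,2)@ 2/3 · (1,3)% 2/4 · (1,4)% 4/4 · (1,5)% 4/4 · (1,6)% 2/2
Row 2: (2,1)@ 3/3 · (2,2)@ 4/4 · (2,3)@ 2/4 · (2,4)% 3/4 · (2,5)% 3/3
Row 3: (3,0)@ 2/2 · (3,1)@ 4/4 · (3,2)@ 3/3 · (3,3)@ 3/4 · (3,4)% 2/4 · (3,5)% 3/3
Row 4: (4,0)@ 2/2 · (4,1)@ 2/2 · (4,3)@ 2/2 · (4,4)@ 1/3 · (4,5)% 2/3 · (4,6)% 1/1
The smallest same-type fraction is 1/3 at (4,4), which reduces to 1/3. Any threshold above that leaves this resident unsatisfied.

1/3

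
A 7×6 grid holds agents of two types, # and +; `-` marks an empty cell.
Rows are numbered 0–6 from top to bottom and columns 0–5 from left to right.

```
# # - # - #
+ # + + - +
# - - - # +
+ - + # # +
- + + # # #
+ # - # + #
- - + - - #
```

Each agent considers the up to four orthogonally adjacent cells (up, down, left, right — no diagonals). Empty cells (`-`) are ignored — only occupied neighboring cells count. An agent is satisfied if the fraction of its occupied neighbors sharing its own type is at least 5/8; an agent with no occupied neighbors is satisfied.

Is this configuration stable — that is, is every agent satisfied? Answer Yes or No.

No

Row 0: (0,0)# 1/2 ✗ · (0,1)# 2/2 ✓ · (0,3)# 0/1 ✗ · (0,5)# 0/1 ✗
Row 1: (1,0)+ 0/3 ✗ · (1,1)# 1/3 ✗ · (1,2)+ 1/2 ✗ · (1,3)+ 1/2 ✗ · (1,5)+ 1/2 ✗
Row 2: (2,0)# 0/2 ✗ · (2,4)# 1/2 ✗ · (2,5)+ 2/3 ✓
Row 3: (3,0)+ 0/1 ✗ · (3,2)+ 1/2 ✗ · (3,3)# 2/3 ✓ · (3,4)# 3/4 ✓ · (3,5)+ 1/3 ✗
Row 4: (4,1)+ 1/2 ✗ · (4,2)+ 2/3 ✓ · (4,3)# 3/4 ✓ · (4,4)# 3/4 ✓ · (4,5)# 2/3 ✓
Row 5: (5,0)+ 0/1 ✗ · (5,1)# 0/2 ✗ · (5,3)# 1/2 ✗ · (5,4)+ 0/3 ✗ · (5,5)# 2/3 ✓
Row 6: (6,2)+ 0/0 ✓ · (6,5)# 1/1 ✓
For instance (0,0) has only 1/2 same-type neighbors, below 5/8.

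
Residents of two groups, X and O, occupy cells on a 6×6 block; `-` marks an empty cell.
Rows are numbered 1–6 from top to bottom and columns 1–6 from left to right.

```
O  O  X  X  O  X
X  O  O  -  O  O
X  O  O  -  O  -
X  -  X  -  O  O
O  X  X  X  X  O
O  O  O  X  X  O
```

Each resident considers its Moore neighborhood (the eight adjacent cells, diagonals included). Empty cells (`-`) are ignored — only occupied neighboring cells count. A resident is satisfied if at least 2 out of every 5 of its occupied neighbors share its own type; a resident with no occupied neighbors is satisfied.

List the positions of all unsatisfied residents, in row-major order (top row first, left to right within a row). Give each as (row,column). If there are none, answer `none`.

Row 1: (1,1)O 2/3 satisfied · (1,2)O 3/5 satisfied · (1,3)X 1/4 not · (1,4)X 1/4 not · (1,5)O 2/4 satisfied · (1,6)X 0/3 not
Row 2: (2,1)X 1/5 not · (2,2)O 5/8 satisfied · (2,3)O 4/6 satisfied · (2,5)O 3/5 satisfied · (2,6)O 3/4 satisfied
Row 3: (3,1)X 2/4 satisfied · (3,2)O 3/7 satisfied · (3,3)O 3/4 satisfied · (3,5)O 4/4 satisfied
Row 4: (4,1)X 2/4 satisfied · (4,3)X 3/5 satisfied · (4,5)O 3/5 satisfied · (4,6)O 3/4 satisfied
Row 5: (5,1)O 2/4 satisfied · (5,2)X 3/7 satisfied · (5,3)X 4/6 satisfied · (5,4)X 5/7 satisfied · (5,5)X 3/7 satisfied · (5,6)O 3/5 satisfied
Row 6: (6,1)O 2/3 satisfied · (6,2)O 3/5 satisfied · (6,3)O 1/5 not · (6,4)X 4/5 satisfied · (6,5)X 3/5 satisfied · (6,6)O 1/3 not

(1,3), (1,4), (1,6), (2,1), (6,3), (6,6)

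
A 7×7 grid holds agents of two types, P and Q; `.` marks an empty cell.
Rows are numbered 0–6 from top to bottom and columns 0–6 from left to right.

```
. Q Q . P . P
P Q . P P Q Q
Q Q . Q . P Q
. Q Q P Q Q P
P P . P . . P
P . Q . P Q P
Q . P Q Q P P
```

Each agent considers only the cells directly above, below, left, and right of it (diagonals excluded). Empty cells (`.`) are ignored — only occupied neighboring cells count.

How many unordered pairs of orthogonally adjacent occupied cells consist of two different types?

Scan each occupied cell's neighbors to the right and below so each pair is counted once.
Row 0: Q(0,1)–Q(0,2)= Q(0,1)–Q(1,1)= P(0,4)–P(1,4)= P(0,6)–Q(1,6)≠  → 1/4 unlike.
Row 1: P(1,0)–Q(1,1)≠ P(1,0)–Q(2,0)≠ Q(1,1)–Q(2,1)= P(1,3)–P(1,4)= P(1,3)–Q(2,3)≠ P(1,4)–Q(1,5)≠ Q(1,5)–Q(1,6)= Q(1,5)–P(2,5)≠ Q(1,6)–Q(2,6)=  → 5/9 unlike.
Row 2: Q(2,0)–Q(2,1)= Q(2,1)–Q(3,1)= Q(2,3)–P(3,3)≠ P(2,5)–Q(2,6)≠ P(2,5)–Q(3,5)≠ Q(2,6)–P(3,6)≠  → 4/6 unlike.
Row 3: Q(3,1)–Q(3,2)= Q(3,1)–P(4,1)≠ Q(3,2)–P(3,3)≠ P(3,3)–Q(3,4)≠ P(3,3)–P(4,3)= Q(3,4)–Q(3,5)= Q(3,5)–P(3,6)≠ P(3,6)–P(4,6)=  → 4/8 unlike.
Row 4: P(4,0)–P(4,1)= P(4,0)–P(5,0)= P(4,6)–P(5,6)=  → 0/3 unlike.
Row 5: P(5,0)–Q(6,0)≠ Q(5,2)–P(6,2)≠ P(5,4)–Q(5,5)≠ P(5,4)–Q(6,4)≠ Q(5,5)–P(5,6)≠ Q(5,5)–P(6,5)≠ P(5,6)–P(6,6)=  → 6/7 unlike.
Row 6: P(6,2)–Q(6,3)≠ Q(6,3)–Q(6,4)= Q(6,4)–P(6,5)≠ P(6,5)–P(6,6)=  → 2/4 unlike.
Total adjacent occupied pairs: 41; unlike-type pairs: 22.

22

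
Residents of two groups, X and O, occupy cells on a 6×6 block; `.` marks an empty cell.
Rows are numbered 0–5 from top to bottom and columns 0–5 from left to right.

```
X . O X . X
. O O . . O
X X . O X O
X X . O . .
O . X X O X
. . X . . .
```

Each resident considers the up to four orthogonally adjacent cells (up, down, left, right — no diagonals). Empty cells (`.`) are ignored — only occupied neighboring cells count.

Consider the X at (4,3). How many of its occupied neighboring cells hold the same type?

1

Occupied neighbors of (4,3): (3,3)=O, (4,2)=X, (4,4)=O.
Same type (X): 1 of 3.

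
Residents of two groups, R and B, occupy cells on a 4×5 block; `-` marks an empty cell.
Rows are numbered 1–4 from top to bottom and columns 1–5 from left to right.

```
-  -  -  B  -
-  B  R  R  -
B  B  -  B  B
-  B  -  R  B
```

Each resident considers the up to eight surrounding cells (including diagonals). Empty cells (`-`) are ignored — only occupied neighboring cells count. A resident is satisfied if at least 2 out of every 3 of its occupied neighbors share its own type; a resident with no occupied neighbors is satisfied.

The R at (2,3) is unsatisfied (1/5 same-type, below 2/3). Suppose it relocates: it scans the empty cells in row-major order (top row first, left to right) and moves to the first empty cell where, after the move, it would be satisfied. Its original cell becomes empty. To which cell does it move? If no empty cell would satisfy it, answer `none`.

Vacating (2,3). Empty cells in order:
  (1,1): 0/1 same-type → still unsatisfied.
  (1,2): 0/1 same-type → still unsatisfied.
  (1,3): 1/3 same-type → still unsatisfied.
  (1,5): 1/2 same-type → still unsatisfied.
  (2,1): 0/3 same-type → still unsatisfied.
  (2,5): 1/4 same-type → still unsatisfied.
  (3,3): 2/6 same-type → still unsatisfied.
  (4,1): 0/3 same-type → still unsatisfied.
  (4,3): 1/4 same-type → still unsatisfied.

none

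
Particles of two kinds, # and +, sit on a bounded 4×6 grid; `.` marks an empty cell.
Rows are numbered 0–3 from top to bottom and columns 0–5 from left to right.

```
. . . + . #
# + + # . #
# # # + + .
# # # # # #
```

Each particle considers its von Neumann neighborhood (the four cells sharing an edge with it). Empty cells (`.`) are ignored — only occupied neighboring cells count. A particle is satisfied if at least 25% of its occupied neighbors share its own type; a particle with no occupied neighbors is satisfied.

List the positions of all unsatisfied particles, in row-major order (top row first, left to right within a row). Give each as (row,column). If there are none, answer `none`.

(0,3)+ 0/1 not
(0,5)# 1/1 satisfied
(1,0)# 1/2 satisfied
(1,1)+ 1/3 satisfied
(1,2)+ 1/3 satisfied
(1,3)# 0/3 not
(1,5)# 1/1 satisfied
(2,0)# 3/3 satisfied
(2,1)# 3/4 satisfied
(2,2)# 2/4 satisfied
(2,3)+ 1/4 satisfied
(2,4)+ 1/2 satisfied
(3,0)# 2/2 satisfied
(3,1)# 3/3 satisfied
(3,2)# 3/3 satisfied
(3,3)# 2/3 satisfied
(3,4)# 2/3 satisfied
(3,5)# 1/1 satisfied

(0,3), (1,3)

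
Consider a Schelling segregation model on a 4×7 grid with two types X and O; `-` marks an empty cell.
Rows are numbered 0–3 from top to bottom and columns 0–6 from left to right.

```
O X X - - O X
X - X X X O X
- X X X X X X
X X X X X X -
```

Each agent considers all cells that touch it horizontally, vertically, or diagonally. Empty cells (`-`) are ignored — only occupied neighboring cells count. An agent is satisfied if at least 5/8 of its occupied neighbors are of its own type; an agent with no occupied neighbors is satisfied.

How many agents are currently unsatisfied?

Row 0: (0,0)O 0/2 ✗ · (0,1)X 3/4 ✓ · (0,2)X 3/3 ✓ · (0,5)O 1/4 ✗ · (0,6)X 1/3 ✗
Row 1: (1,0)X 2/3 ✓ · (1,2)X 6/6 ✓ · (1,3)X 6/6 ✓ · (1,4)X 4/6 ✓ · (1,5)O 1/7 ✗ · (1,6)X 3/5 ✗
Row 2: (2,1)X 6/6 ✓ · (2,2)X 7/7 ✓ · (2,3)X 8/8 ✓ · (2,4)X 7/8 ✓ · (2,5)X 6/7 ✓ · (2,6)X 3/4 ✓
Row 3: (3,0)X 2/2 ✓ · (3,1)X 4/4 ✓ · (3,2)X 5/5 ✓ · (3,3)X 5/5 ✓ · (3,4)X 5/5 ✓ · (3,5)X 4/4 ✓
Unsatisfied: (0,0), (0,5), (0,6), (1,5), (1,6) — 5 in total.

5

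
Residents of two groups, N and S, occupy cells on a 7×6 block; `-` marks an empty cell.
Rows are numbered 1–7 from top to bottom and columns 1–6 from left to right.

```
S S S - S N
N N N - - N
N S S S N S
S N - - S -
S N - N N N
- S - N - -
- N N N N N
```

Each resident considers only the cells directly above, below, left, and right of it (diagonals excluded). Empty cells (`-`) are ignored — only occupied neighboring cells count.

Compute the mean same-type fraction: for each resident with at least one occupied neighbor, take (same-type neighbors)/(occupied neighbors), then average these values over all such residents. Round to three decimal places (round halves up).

0.519

(1,1)S 1/2
(1,2)S 2/3
(1,3)S 1/2
(1,5)S 0/1
(1,6)N 1/2
(2,1)N 2/3
(2,2)N 2/4
(2,3)N 1/3
(2,6)N 1/2
(3,1)N 1/3
(3,2)S 1/4
(3,3)S 2/3
(3,4)S 1/2
(3,5)N 0/3
(3,6)S 0/2
(4,1)S 1/3
(4,2)N 1/3
(4,5)S 0/2
(5,1)S 1/2
(5,2)N 1/3
(5,4)N 2/2
(5,5)N 2/3
(5,6)N 1/1
(6,2)S 0/2
(6,4)N 2/2
(7,2)N 1/2
(7,3)N 2/2
(7,4)N 3/3
(7,5)N 2/2
(7,6)N 1/1
Sum over 30 residents: 1/2 + 2/3 + 1/2 + 0/1 + 1/2 + 2/3 + 2/4 + 1/3 + 1/2 + 1/3 + 1/4 + 2/3 + 1/2 + 0/3 + 0/2 + 1/3 + 1/3 + 0/2 + 1/2 + 1/3 + 2/2 + 2/3 + 1/1 + 0/2 + 2/2 + 1/2 + 2/2 + 3/3 + 2/2 + 1/1 = 187/12; mean = 187/12 ÷ 30 = 187/360 = 0.519444… → 0.519.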